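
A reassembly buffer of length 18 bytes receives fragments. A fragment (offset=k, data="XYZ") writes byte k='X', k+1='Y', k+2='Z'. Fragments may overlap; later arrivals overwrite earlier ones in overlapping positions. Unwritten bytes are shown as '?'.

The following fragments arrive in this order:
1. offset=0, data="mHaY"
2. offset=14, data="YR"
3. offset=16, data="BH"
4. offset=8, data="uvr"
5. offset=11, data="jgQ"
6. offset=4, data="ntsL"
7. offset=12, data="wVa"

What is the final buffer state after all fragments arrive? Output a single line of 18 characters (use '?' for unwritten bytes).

Answer: mHaYntsLuvrjwVaRBH

Derivation:
Fragment 1: offset=0 data="mHaY" -> buffer=mHaY??????????????
Fragment 2: offset=14 data="YR" -> buffer=mHaY??????????YR??
Fragment 3: offset=16 data="BH" -> buffer=mHaY??????????YRBH
Fragment 4: offset=8 data="uvr" -> buffer=mHaY????uvr???YRBH
Fragment 5: offset=11 data="jgQ" -> buffer=mHaY????uvrjgQYRBH
Fragment 6: offset=4 data="ntsL" -> buffer=mHaYntsLuvrjgQYRBH
Fragment 7: offset=12 data="wVa" -> buffer=mHaYntsLuvrjwVaRBH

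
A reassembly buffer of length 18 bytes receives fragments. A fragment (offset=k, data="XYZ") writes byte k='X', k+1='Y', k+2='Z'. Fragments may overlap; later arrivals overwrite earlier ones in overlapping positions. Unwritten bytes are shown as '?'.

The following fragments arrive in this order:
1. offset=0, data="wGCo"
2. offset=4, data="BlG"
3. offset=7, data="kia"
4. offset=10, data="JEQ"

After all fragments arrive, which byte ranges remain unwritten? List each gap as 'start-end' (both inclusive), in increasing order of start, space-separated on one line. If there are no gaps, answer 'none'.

Fragment 1: offset=0 len=4
Fragment 2: offset=4 len=3
Fragment 3: offset=7 len=3
Fragment 4: offset=10 len=3
Gaps: 13-17

Answer: 13-17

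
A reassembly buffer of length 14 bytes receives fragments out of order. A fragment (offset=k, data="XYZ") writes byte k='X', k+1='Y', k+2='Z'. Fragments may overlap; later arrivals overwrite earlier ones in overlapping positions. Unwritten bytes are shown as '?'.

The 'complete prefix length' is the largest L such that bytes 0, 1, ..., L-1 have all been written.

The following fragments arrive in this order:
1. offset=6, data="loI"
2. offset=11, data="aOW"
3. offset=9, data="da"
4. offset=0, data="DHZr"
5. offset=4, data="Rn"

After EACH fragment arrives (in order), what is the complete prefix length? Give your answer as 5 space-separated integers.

Fragment 1: offset=6 data="loI" -> buffer=??????loI????? -> prefix_len=0
Fragment 2: offset=11 data="aOW" -> buffer=??????loI??aOW -> prefix_len=0
Fragment 3: offset=9 data="da" -> buffer=??????loIdaaOW -> prefix_len=0
Fragment 4: offset=0 data="DHZr" -> buffer=DHZr??loIdaaOW -> prefix_len=4
Fragment 5: offset=4 data="Rn" -> buffer=DHZrRnloIdaaOW -> prefix_len=14

Answer: 0 0 0 4 14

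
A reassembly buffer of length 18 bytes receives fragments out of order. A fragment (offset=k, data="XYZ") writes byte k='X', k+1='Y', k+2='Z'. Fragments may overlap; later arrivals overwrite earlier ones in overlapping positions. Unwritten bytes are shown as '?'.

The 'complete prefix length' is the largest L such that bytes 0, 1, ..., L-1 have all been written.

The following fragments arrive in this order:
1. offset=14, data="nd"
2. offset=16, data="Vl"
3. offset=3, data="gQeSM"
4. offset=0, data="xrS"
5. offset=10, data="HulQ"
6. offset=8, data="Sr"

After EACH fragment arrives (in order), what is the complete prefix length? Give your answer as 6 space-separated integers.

Answer: 0 0 0 8 8 18

Derivation:
Fragment 1: offset=14 data="nd" -> buffer=??????????????nd?? -> prefix_len=0
Fragment 2: offset=16 data="Vl" -> buffer=??????????????ndVl -> prefix_len=0
Fragment 3: offset=3 data="gQeSM" -> buffer=???gQeSM??????ndVl -> prefix_len=0
Fragment 4: offset=0 data="xrS" -> buffer=xrSgQeSM??????ndVl -> prefix_len=8
Fragment 5: offset=10 data="HulQ" -> buffer=xrSgQeSM??HulQndVl -> prefix_len=8
Fragment 6: offset=8 data="Sr" -> buffer=xrSgQeSMSrHulQndVl -> prefix_len=18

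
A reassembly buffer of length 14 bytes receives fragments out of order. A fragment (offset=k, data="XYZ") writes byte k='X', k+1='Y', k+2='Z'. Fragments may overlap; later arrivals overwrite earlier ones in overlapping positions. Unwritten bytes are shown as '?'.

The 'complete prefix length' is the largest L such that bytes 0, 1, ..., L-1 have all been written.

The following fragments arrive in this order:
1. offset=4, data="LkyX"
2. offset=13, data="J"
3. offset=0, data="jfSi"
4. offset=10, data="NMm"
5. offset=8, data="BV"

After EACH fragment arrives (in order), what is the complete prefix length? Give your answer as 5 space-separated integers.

Answer: 0 0 8 8 14

Derivation:
Fragment 1: offset=4 data="LkyX" -> buffer=????LkyX?????? -> prefix_len=0
Fragment 2: offset=13 data="J" -> buffer=????LkyX?????J -> prefix_len=0
Fragment 3: offset=0 data="jfSi" -> buffer=jfSiLkyX?????J -> prefix_len=8
Fragment 4: offset=10 data="NMm" -> buffer=jfSiLkyX??NMmJ -> prefix_len=8
Fragment 5: offset=8 data="BV" -> buffer=jfSiLkyXBVNMmJ -> prefix_len=14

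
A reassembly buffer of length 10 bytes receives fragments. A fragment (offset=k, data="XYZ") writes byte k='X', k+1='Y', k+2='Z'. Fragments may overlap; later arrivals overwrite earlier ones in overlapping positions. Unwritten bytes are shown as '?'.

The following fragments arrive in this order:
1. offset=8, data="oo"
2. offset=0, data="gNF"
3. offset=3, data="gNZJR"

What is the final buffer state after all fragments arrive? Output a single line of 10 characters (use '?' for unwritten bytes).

Answer: gNFgNZJRoo

Derivation:
Fragment 1: offset=8 data="oo" -> buffer=????????oo
Fragment 2: offset=0 data="gNF" -> buffer=gNF?????oo
Fragment 3: offset=3 data="gNZJR" -> buffer=gNFgNZJRoo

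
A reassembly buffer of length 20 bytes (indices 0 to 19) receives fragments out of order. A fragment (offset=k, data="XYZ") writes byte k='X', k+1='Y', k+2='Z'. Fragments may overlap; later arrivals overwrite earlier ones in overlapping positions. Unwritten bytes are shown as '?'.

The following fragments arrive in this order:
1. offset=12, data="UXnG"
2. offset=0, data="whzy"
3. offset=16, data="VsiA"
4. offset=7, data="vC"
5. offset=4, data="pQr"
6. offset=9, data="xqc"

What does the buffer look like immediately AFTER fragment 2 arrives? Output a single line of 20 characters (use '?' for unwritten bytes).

Fragment 1: offset=12 data="UXnG" -> buffer=????????????UXnG????
Fragment 2: offset=0 data="whzy" -> buffer=whzy????????UXnG????

Answer: whzy????????UXnG????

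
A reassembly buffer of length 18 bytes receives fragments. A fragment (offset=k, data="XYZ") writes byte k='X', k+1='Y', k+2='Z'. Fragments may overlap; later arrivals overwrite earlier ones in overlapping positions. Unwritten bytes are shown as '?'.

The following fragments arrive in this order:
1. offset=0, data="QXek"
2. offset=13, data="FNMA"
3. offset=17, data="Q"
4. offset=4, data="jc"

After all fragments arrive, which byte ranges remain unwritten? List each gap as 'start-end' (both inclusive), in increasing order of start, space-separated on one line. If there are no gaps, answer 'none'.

Fragment 1: offset=0 len=4
Fragment 2: offset=13 len=4
Fragment 3: offset=17 len=1
Fragment 4: offset=4 len=2
Gaps: 6-12

Answer: 6-12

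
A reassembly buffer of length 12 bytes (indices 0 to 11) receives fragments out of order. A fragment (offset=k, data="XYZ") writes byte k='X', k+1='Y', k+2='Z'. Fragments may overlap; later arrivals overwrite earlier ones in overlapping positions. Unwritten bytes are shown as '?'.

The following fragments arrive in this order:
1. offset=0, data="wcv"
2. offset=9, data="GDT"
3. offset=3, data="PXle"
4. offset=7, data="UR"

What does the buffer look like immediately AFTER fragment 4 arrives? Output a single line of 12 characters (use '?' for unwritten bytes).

Fragment 1: offset=0 data="wcv" -> buffer=wcv?????????
Fragment 2: offset=9 data="GDT" -> buffer=wcv??????GDT
Fragment 3: offset=3 data="PXle" -> buffer=wcvPXle??GDT
Fragment 4: offset=7 data="UR" -> buffer=wcvPXleURGDT

Answer: wcvPXleURGDT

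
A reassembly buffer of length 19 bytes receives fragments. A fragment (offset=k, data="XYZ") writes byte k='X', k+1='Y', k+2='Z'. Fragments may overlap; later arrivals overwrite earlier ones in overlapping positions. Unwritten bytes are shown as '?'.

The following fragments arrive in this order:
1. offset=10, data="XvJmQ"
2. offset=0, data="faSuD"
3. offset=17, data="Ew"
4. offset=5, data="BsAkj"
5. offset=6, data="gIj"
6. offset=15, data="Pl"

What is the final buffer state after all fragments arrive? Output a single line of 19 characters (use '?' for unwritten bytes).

Fragment 1: offset=10 data="XvJmQ" -> buffer=??????????XvJmQ????
Fragment 2: offset=0 data="faSuD" -> buffer=faSuD?????XvJmQ????
Fragment 3: offset=17 data="Ew" -> buffer=faSuD?????XvJmQ??Ew
Fragment 4: offset=5 data="BsAkj" -> buffer=faSuDBsAkjXvJmQ??Ew
Fragment 5: offset=6 data="gIj" -> buffer=faSuDBgIjjXvJmQ??Ew
Fragment 6: offset=15 data="Pl" -> buffer=faSuDBgIjjXvJmQPlEw

Answer: faSuDBgIjjXvJmQPlEw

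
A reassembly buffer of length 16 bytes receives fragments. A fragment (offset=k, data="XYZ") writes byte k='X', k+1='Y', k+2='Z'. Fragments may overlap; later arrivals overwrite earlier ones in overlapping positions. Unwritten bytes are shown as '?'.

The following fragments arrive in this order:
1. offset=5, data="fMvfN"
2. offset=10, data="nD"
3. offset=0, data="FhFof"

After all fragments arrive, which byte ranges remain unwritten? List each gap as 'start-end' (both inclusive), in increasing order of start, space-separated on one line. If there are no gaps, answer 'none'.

Fragment 1: offset=5 len=5
Fragment 2: offset=10 len=2
Fragment 3: offset=0 len=5
Gaps: 12-15

Answer: 12-15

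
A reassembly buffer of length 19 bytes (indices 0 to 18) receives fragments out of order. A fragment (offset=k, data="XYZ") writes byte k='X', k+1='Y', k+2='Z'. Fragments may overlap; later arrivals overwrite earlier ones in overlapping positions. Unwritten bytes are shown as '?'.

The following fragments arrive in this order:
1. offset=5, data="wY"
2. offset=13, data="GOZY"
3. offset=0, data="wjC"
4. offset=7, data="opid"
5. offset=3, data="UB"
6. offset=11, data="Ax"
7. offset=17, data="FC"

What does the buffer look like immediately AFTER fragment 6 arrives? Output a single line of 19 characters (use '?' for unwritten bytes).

Answer: wjCUBwYopidAxGOZY??

Derivation:
Fragment 1: offset=5 data="wY" -> buffer=?????wY????????????
Fragment 2: offset=13 data="GOZY" -> buffer=?????wY??????GOZY??
Fragment 3: offset=0 data="wjC" -> buffer=wjC??wY??????GOZY??
Fragment 4: offset=7 data="opid" -> buffer=wjC??wYopid??GOZY??
Fragment 5: offset=3 data="UB" -> buffer=wjCUBwYopid??GOZY??
Fragment 6: offset=11 data="Ax" -> buffer=wjCUBwYopidAxGOZY??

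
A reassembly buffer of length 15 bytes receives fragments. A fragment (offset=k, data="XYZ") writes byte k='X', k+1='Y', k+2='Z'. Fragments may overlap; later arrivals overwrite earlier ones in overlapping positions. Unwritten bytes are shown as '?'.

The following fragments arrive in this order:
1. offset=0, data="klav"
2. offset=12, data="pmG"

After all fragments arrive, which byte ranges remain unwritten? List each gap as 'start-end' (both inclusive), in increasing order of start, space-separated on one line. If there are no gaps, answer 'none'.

Answer: 4-11

Derivation:
Fragment 1: offset=0 len=4
Fragment 2: offset=12 len=3
Gaps: 4-11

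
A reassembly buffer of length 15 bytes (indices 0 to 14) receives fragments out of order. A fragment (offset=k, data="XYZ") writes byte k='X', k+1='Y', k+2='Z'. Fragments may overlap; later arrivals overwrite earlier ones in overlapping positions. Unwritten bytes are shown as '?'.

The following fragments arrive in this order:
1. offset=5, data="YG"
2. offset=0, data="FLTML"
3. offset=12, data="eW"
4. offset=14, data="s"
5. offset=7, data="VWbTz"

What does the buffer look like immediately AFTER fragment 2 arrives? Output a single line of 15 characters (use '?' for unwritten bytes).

Answer: FLTMLYG????????

Derivation:
Fragment 1: offset=5 data="YG" -> buffer=?????YG????????
Fragment 2: offset=0 data="FLTML" -> buffer=FLTMLYG????????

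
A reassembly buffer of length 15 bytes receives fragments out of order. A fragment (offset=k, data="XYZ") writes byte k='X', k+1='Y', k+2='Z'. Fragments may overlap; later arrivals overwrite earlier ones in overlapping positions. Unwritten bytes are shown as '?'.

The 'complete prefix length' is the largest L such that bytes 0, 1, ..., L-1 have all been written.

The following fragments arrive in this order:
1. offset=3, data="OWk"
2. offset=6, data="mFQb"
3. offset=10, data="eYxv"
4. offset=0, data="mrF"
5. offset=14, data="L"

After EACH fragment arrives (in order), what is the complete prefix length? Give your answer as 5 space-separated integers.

Fragment 1: offset=3 data="OWk" -> buffer=???OWk????????? -> prefix_len=0
Fragment 2: offset=6 data="mFQb" -> buffer=???OWkmFQb????? -> prefix_len=0
Fragment 3: offset=10 data="eYxv" -> buffer=???OWkmFQbeYxv? -> prefix_len=0
Fragment 4: offset=0 data="mrF" -> buffer=mrFOWkmFQbeYxv? -> prefix_len=14
Fragment 5: offset=14 data="L" -> buffer=mrFOWkmFQbeYxvL -> prefix_len=15

Answer: 0 0 0 14 15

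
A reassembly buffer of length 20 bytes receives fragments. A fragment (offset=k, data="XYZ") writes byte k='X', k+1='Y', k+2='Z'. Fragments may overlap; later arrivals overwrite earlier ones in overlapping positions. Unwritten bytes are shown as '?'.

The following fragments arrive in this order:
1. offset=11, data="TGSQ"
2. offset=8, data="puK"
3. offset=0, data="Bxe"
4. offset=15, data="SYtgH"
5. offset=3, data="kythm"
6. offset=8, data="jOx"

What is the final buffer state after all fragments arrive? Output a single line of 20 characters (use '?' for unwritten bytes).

Fragment 1: offset=11 data="TGSQ" -> buffer=???????????TGSQ?????
Fragment 2: offset=8 data="puK" -> buffer=????????puKTGSQ?????
Fragment 3: offset=0 data="Bxe" -> buffer=Bxe?????puKTGSQ?????
Fragment 4: offset=15 data="SYtgH" -> buffer=Bxe?????puKTGSQSYtgH
Fragment 5: offset=3 data="kythm" -> buffer=BxekythmpuKTGSQSYtgH
Fragment 6: offset=8 data="jOx" -> buffer=BxekythmjOxTGSQSYtgH

Answer: BxekythmjOxTGSQSYtgH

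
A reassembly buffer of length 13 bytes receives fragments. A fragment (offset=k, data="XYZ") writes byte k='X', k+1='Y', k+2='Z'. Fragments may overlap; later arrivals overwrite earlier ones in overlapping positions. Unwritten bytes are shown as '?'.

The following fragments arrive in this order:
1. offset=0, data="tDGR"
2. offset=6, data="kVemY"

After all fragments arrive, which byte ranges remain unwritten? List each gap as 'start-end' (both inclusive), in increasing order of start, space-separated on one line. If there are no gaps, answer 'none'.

Fragment 1: offset=0 len=4
Fragment 2: offset=6 len=5
Gaps: 4-5 11-12

Answer: 4-5 11-12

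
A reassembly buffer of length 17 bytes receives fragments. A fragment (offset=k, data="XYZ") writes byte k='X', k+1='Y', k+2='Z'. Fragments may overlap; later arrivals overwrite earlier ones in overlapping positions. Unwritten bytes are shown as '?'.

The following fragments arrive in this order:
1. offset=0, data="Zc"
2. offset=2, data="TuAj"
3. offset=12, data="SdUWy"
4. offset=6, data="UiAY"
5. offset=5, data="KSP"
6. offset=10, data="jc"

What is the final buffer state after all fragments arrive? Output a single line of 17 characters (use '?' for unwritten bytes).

Answer: ZcTuAKSPAYjcSdUWy

Derivation:
Fragment 1: offset=0 data="Zc" -> buffer=Zc???????????????
Fragment 2: offset=2 data="TuAj" -> buffer=ZcTuAj???????????
Fragment 3: offset=12 data="SdUWy" -> buffer=ZcTuAj??????SdUWy
Fragment 4: offset=6 data="UiAY" -> buffer=ZcTuAjUiAY??SdUWy
Fragment 5: offset=5 data="KSP" -> buffer=ZcTuAKSPAY??SdUWy
Fragment 6: offset=10 data="jc" -> buffer=ZcTuAKSPAYjcSdUWy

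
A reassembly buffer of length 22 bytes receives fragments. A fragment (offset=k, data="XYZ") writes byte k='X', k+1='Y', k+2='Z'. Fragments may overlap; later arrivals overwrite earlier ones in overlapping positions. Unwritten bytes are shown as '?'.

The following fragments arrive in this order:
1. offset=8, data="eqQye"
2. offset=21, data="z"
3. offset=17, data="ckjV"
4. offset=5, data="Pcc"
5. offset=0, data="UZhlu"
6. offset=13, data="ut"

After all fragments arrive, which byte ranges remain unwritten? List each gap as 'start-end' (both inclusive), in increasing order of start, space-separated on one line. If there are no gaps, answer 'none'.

Answer: 15-16

Derivation:
Fragment 1: offset=8 len=5
Fragment 2: offset=21 len=1
Fragment 3: offset=17 len=4
Fragment 4: offset=5 len=3
Fragment 5: offset=0 len=5
Fragment 6: offset=13 len=2
Gaps: 15-16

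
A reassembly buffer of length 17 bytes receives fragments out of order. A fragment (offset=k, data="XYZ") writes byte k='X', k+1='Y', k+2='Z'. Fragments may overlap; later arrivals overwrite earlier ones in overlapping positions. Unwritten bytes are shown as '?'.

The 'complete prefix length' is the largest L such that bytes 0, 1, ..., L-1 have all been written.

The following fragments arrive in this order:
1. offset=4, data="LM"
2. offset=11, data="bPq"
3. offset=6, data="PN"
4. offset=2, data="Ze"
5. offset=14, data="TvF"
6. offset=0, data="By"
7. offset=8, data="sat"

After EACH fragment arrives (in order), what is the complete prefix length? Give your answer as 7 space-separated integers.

Fragment 1: offset=4 data="LM" -> buffer=????LM??????????? -> prefix_len=0
Fragment 2: offset=11 data="bPq" -> buffer=????LM?????bPq??? -> prefix_len=0
Fragment 3: offset=6 data="PN" -> buffer=????LMPN???bPq??? -> prefix_len=0
Fragment 4: offset=2 data="Ze" -> buffer=??ZeLMPN???bPq??? -> prefix_len=0
Fragment 5: offset=14 data="TvF" -> buffer=??ZeLMPN???bPqTvF -> prefix_len=0
Fragment 6: offset=0 data="By" -> buffer=ByZeLMPN???bPqTvF -> prefix_len=8
Fragment 7: offset=8 data="sat" -> buffer=ByZeLMPNsatbPqTvF -> prefix_len=17

Answer: 0 0 0 0 0 8 17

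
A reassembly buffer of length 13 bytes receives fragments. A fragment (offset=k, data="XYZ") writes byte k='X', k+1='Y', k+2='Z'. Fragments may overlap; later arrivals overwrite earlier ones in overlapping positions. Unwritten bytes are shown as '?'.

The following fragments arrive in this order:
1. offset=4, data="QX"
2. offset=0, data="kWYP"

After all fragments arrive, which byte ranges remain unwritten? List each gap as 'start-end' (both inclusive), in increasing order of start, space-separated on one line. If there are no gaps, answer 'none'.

Fragment 1: offset=4 len=2
Fragment 2: offset=0 len=4
Gaps: 6-12

Answer: 6-12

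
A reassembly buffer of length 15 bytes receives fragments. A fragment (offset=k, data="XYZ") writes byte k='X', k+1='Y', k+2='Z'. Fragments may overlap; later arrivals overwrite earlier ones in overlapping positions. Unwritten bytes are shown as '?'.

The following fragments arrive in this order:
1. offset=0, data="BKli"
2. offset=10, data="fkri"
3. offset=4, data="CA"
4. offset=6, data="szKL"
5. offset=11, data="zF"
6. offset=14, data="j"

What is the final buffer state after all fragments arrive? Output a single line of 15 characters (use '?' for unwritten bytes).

Fragment 1: offset=0 data="BKli" -> buffer=BKli???????????
Fragment 2: offset=10 data="fkri" -> buffer=BKli??????fkri?
Fragment 3: offset=4 data="CA" -> buffer=BKliCA????fkri?
Fragment 4: offset=6 data="szKL" -> buffer=BKliCAszKLfkri?
Fragment 5: offset=11 data="zF" -> buffer=BKliCAszKLfzFi?
Fragment 6: offset=14 data="j" -> buffer=BKliCAszKLfzFij

Answer: BKliCAszKLfzFij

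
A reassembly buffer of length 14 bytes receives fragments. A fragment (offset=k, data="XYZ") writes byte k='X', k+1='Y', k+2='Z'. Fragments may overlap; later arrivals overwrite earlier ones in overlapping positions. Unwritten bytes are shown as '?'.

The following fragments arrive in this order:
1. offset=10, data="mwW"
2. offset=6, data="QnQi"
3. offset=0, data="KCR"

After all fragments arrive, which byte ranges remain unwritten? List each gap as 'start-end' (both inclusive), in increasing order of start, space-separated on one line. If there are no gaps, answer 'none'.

Answer: 3-5 13-13

Derivation:
Fragment 1: offset=10 len=3
Fragment 2: offset=6 len=4
Fragment 3: offset=0 len=3
Gaps: 3-5 13-13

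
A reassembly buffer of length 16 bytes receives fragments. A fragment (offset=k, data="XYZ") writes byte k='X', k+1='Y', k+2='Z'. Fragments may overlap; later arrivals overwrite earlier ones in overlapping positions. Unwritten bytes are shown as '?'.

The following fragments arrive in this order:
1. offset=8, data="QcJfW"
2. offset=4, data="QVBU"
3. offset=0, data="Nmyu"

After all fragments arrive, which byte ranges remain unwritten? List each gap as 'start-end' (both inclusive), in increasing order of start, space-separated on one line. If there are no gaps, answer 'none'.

Fragment 1: offset=8 len=5
Fragment 2: offset=4 len=4
Fragment 3: offset=0 len=4
Gaps: 13-15

Answer: 13-15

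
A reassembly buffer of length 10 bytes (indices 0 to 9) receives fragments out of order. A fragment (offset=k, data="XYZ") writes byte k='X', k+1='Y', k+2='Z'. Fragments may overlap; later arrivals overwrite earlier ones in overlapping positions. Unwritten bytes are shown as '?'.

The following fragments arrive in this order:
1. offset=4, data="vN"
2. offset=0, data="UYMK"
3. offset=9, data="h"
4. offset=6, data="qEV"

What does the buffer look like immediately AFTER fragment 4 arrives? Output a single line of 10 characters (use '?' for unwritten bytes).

Fragment 1: offset=4 data="vN" -> buffer=????vN????
Fragment 2: offset=0 data="UYMK" -> buffer=UYMKvN????
Fragment 3: offset=9 data="h" -> buffer=UYMKvN???h
Fragment 4: offset=6 data="qEV" -> buffer=UYMKvNqEVh

Answer: UYMKvNqEVh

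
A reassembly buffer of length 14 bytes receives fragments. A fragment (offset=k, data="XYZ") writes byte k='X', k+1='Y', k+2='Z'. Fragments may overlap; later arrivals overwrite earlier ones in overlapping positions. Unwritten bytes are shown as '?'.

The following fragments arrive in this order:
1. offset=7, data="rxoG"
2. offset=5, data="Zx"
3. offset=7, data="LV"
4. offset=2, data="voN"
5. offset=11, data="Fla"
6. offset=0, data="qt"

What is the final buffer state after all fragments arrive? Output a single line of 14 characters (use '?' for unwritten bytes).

Answer: qtvoNZxLVoGFla

Derivation:
Fragment 1: offset=7 data="rxoG" -> buffer=???????rxoG???
Fragment 2: offset=5 data="Zx" -> buffer=?????ZxrxoG???
Fragment 3: offset=7 data="LV" -> buffer=?????ZxLVoG???
Fragment 4: offset=2 data="voN" -> buffer=??voNZxLVoG???
Fragment 5: offset=11 data="Fla" -> buffer=??voNZxLVoGFla
Fragment 6: offset=0 data="qt" -> buffer=qtvoNZxLVoGFla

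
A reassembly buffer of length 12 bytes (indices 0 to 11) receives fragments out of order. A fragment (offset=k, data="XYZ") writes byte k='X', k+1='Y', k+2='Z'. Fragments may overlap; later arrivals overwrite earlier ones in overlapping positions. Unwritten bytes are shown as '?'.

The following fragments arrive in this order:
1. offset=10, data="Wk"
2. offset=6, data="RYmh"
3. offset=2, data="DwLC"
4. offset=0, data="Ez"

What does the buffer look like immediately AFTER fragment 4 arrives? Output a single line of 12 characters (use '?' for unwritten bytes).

Answer: EzDwLCRYmhWk

Derivation:
Fragment 1: offset=10 data="Wk" -> buffer=??????????Wk
Fragment 2: offset=6 data="RYmh" -> buffer=??????RYmhWk
Fragment 3: offset=2 data="DwLC" -> buffer=??DwLCRYmhWk
Fragment 4: offset=0 data="Ez" -> buffer=EzDwLCRYmhWk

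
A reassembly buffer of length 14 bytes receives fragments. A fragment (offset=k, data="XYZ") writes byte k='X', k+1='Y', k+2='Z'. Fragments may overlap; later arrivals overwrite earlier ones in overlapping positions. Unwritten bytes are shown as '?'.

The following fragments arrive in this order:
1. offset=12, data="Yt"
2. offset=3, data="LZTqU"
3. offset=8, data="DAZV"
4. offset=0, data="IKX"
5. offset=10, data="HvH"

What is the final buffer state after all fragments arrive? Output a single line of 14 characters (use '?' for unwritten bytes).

Fragment 1: offset=12 data="Yt" -> buffer=????????????Yt
Fragment 2: offset=3 data="LZTqU" -> buffer=???LZTqU????Yt
Fragment 3: offset=8 data="DAZV" -> buffer=???LZTqUDAZVYt
Fragment 4: offset=0 data="IKX" -> buffer=IKXLZTqUDAZVYt
Fragment 5: offset=10 data="HvH" -> buffer=IKXLZTqUDAHvHt

Answer: IKXLZTqUDAHvHt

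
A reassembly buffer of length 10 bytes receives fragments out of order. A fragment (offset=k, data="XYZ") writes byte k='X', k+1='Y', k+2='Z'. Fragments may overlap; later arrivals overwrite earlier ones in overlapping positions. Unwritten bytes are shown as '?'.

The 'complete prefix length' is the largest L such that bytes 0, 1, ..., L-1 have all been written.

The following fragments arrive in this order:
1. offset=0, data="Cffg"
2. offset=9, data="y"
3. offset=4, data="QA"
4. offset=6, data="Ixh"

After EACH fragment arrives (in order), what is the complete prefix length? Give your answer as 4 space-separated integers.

Fragment 1: offset=0 data="Cffg" -> buffer=Cffg?????? -> prefix_len=4
Fragment 2: offset=9 data="y" -> buffer=Cffg?????y -> prefix_len=4
Fragment 3: offset=4 data="QA" -> buffer=CffgQA???y -> prefix_len=6
Fragment 4: offset=6 data="Ixh" -> buffer=CffgQAIxhy -> prefix_len=10

Answer: 4 4 6 10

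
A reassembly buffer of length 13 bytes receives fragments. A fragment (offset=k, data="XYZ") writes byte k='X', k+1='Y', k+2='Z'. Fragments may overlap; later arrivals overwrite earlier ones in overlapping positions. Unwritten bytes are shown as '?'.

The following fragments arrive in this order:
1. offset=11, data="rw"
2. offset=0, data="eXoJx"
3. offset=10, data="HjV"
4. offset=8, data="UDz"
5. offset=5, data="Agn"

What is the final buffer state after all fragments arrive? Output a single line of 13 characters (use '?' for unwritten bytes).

Answer: eXoJxAgnUDzjV

Derivation:
Fragment 1: offset=11 data="rw" -> buffer=???????????rw
Fragment 2: offset=0 data="eXoJx" -> buffer=eXoJx??????rw
Fragment 3: offset=10 data="HjV" -> buffer=eXoJx?????HjV
Fragment 4: offset=8 data="UDz" -> buffer=eXoJx???UDzjV
Fragment 5: offset=5 data="Agn" -> buffer=eXoJxAgnUDzjV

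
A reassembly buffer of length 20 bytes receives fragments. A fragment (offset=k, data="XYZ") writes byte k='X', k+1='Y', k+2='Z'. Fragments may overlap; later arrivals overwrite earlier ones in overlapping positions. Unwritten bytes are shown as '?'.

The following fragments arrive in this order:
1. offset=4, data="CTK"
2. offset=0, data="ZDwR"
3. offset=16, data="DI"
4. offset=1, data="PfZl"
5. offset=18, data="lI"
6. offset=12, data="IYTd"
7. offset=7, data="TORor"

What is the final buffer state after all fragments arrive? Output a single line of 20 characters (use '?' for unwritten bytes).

Fragment 1: offset=4 data="CTK" -> buffer=????CTK?????????????
Fragment 2: offset=0 data="ZDwR" -> buffer=ZDwRCTK?????????????
Fragment 3: offset=16 data="DI" -> buffer=ZDwRCTK?????????DI??
Fragment 4: offset=1 data="PfZl" -> buffer=ZPfZlTK?????????DI??
Fragment 5: offset=18 data="lI" -> buffer=ZPfZlTK?????????DIlI
Fragment 6: offset=12 data="IYTd" -> buffer=ZPfZlTK?????IYTdDIlI
Fragment 7: offset=7 data="TORor" -> buffer=ZPfZlTKTORorIYTdDIlI

Answer: ZPfZlTKTORorIYTdDIlI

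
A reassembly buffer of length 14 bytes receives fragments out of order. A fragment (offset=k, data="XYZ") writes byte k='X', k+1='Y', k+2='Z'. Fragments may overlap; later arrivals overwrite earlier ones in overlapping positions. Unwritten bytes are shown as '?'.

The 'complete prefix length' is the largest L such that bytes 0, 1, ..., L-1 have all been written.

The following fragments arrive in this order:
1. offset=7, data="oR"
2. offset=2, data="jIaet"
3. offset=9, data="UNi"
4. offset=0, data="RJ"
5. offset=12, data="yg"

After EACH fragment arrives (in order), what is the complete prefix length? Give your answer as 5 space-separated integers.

Fragment 1: offset=7 data="oR" -> buffer=???????oR????? -> prefix_len=0
Fragment 2: offset=2 data="jIaet" -> buffer=??jIaetoR????? -> prefix_len=0
Fragment 3: offset=9 data="UNi" -> buffer=??jIaetoRUNi?? -> prefix_len=0
Fragment 4: offset=0 data="RJ" -> buffer=RJjIaetoRUNi?? -> prefix_len=12
Fragment 5: offset=12 data="yg" -> buffer=RJjIaetoRUNiyg -> prefix_len=14

Answer: 0 0 0 12 14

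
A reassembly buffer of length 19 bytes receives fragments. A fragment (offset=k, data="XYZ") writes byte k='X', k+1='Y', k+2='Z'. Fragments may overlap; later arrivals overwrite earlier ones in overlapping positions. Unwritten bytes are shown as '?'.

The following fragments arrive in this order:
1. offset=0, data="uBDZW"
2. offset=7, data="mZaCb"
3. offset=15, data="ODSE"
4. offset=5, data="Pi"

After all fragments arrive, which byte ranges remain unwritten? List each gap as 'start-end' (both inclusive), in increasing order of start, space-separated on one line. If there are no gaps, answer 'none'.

Answer: 12-14

Derivation:
Fragment 1: offset=0 len=5
Fragment 2: offset=7 len=5
Fragment 3: offset=15 len=4
Fragment 4: offset=5 len=2
Gaps: 12-14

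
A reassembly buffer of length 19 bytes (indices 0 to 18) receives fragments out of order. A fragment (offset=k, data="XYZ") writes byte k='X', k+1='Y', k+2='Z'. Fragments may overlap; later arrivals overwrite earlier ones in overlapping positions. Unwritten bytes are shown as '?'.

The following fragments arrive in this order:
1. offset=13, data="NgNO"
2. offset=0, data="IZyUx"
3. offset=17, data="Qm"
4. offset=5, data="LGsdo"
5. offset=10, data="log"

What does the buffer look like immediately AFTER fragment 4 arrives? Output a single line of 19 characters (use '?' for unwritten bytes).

Fragment 1: offset=13 data="NgNO" -> buffer=?????????????NgNO??
Fragment 2: offset=0 data="IZyUx" -> buffer=IZyUx????????NgNO??
Fragment 3: offset=17 data="Qm" -> buffer=IZyUx????????NgNOQm
Fragment 4: offset=5 data="LGsdo" -> buffer=IZyUxLGsdo???NgNOQm

Answer: IZyUxLGsdo???NgNOQm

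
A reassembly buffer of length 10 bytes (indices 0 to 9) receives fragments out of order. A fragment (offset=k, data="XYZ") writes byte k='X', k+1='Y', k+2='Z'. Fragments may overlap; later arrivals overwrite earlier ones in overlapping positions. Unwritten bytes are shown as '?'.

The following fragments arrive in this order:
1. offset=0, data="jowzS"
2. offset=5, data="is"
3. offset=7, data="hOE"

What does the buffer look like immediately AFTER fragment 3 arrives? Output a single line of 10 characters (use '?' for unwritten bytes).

Answer: jowzSishOE

Derivation:
Fragment 1: offset=0 data="jowzS" -> buffer=jowzS?????
Fragment 2: offset=5 data="is" -> buffer=jowzSis???
Fragment 3: offset=7 data="hOE" -> buffer=jowzSishOE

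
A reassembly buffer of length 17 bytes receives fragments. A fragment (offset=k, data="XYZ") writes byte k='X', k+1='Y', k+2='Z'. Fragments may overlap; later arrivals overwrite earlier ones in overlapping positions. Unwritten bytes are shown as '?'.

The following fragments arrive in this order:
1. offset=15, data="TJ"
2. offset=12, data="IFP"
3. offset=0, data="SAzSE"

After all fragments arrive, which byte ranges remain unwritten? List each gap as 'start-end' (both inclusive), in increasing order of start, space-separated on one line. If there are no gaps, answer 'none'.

Fragment 1: offset=15 len=2
Fragment 2: offset=12 len=3
Fragment 3: offset=0 len=5
Gaps: 5-11

Answer: 5-11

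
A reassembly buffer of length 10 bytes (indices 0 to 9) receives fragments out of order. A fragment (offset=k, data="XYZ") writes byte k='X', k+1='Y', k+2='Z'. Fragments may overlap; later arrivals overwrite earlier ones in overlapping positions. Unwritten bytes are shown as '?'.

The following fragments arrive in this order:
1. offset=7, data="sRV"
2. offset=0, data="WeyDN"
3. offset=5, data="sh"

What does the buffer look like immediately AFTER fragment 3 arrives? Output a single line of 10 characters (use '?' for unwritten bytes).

Answer: WeyDNshsRV

Derivation:
Fragment 1: offset=7 data="sRV" -> buffer=???????sRV
Fragment 2: offset=0 data="WeyDN" -> buffer=WeyDN??sRV
Fragment 3: offset=5 data="sh" -> buffer=WeyDNshsRV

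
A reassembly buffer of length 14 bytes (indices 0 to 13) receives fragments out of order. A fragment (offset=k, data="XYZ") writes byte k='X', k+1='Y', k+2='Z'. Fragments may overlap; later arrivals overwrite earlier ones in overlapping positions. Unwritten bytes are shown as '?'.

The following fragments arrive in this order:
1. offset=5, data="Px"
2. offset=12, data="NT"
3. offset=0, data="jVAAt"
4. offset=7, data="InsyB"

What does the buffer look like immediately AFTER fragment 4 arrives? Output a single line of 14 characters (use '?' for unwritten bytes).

Fragment 1: offset=5 data="Px" -> buffer=?????Px???????
Fragment 2: offset=12 data="NT" -> buffer=?????Px?????NT
Fragment 3: offset=0 data="jVAAt" -> buffer=jVAAtPx?????NT
Fragment 4: offset=7 data="InsyB" -> buffer=jVAAtPxInsyBNT

Answer: jVAAtPxInsyBNT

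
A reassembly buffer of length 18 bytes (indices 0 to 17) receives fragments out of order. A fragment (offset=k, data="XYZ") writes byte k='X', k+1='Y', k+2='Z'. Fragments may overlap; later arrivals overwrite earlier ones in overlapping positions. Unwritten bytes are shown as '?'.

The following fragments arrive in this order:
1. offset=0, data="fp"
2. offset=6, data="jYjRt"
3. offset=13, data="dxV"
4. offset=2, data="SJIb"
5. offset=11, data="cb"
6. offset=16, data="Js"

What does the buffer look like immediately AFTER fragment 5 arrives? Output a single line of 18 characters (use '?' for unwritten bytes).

Fragment 1: offset=0 data="fp" -> buffer=fp????????????????
Fragment 2: offset=6 data="jYjRt" -> buffer=fp????jYjRt???????
Fragment 3: offset=13 data="dxV" -> buffer=fp????jYjRt??dxV??
Fragment 4: offset=2 data="SJIb" -> buffer=fpSJIbjYjRt??dxV??
Fragment 5: offset=11 data="cb" -> buffer=fpSJIbjYjRtcbdxV??

Answer: fpSJIbjYjRtcbdxV??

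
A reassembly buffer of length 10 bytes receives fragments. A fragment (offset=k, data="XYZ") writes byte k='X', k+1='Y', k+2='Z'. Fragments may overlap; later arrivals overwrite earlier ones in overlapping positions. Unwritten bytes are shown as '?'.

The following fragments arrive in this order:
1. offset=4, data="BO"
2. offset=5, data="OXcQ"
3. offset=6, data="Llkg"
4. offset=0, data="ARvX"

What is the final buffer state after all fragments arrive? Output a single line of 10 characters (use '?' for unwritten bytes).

Answer: ARvXBOLlkg

Derivation:
Fragment 1: offset=4 data="BO" -> buffer=????BO????
Fragment 2: offset=5 data="OXcQ" -> buffer=????BOXcQ?
Fragment 3: offset=6 data="Llkg" -> buffer=????BOLlkg
Fragment 4: offset=0 data="ARvX" -> buffer=ARvXBOLlkg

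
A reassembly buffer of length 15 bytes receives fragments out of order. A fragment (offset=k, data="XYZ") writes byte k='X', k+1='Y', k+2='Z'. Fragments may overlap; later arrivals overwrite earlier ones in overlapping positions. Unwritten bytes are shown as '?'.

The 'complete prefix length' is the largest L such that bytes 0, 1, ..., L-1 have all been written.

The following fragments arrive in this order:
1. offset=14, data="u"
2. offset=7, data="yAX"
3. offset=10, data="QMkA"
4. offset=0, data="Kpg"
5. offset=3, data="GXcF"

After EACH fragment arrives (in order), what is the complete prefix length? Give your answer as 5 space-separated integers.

Fragment 1: offset=14 data="u" -> buffer=??????????????u -> prefix_len=0
Fragment 2: offset=7 data="yAX" -> buffer=???????yAX????u -> prefix_len=0
Fragment 3: offset=10 data="QMkA" -> buffer=???????yAXQMkAu -> prefix_len=0
Fragment 4: offset=0 data="Kpg" -> buffer=Kpg????yAXQMkAu -> prefix_len=3
Fragment 5: offset=3 data="GXcF" -> buffer=KpgGXcFyAXQMkAu -> prefix_len=15

Answer: 0 0 0 3 15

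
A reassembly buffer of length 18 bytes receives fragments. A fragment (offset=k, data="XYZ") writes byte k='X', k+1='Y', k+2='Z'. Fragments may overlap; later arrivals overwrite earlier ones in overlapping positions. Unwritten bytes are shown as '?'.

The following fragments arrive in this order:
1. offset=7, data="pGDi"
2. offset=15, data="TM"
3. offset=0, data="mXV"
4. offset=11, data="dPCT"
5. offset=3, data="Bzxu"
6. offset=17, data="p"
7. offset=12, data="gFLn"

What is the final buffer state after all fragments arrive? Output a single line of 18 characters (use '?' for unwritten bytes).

Answer: mXVBzxupGDidgFLnMp

Derivation:
Fragment 1: offset=7 data="pGDi" -> buffer=???????pGDi???????
Fragment 2: offset=15 data="TM" -> buffer=???????pGDi????TM?
Fragment 3: offset=0 data="mXV" -> buffer=mXV????pGDi????TM?
Fragment 4: offset=11 data="dPCT" -> buffer=mXV????pGDidPCTTM?
Fragment 5: offset=3 data="Bzxu" -> buffer=mXVBzxupGDidPCTTM?
Fragment 6: offset=17 data="p" -> buffer=mXVBzxupGDidPCTTMp
Fragment 7: offset=12 data="gFLn" -> buffer=mXVBzxupGDidgFLnMp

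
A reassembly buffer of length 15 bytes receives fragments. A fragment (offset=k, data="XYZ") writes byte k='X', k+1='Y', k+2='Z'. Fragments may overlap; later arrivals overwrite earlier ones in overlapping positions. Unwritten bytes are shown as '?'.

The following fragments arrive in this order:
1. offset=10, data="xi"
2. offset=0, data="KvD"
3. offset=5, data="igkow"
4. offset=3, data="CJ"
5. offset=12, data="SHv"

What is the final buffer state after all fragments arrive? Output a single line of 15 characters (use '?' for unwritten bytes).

Answer: KvDCJigkowxiSHv

Derivation:
Fragment 1: offset=10 data="xi" -> buffer=??????????xi???
Fragment 2: offset=0 data="KvD" -> buffer=KvD???????xi???
Fragment 3: offset=5 data="igkow" -> buffer=KvD??igkowxi???
Fragment 4: offset=3 data="CJ" -> buffer=KvDCJigkowxi???
Fragment 5: offset=12 data="SHv" -> buffer=KvDCJigkowxiSHv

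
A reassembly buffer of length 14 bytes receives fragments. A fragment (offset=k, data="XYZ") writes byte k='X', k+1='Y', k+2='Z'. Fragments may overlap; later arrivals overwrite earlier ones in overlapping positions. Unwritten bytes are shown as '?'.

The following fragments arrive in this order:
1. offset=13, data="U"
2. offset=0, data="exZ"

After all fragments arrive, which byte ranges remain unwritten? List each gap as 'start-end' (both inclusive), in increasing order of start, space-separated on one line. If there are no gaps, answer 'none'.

Answer: 3-12

Derivation:
Fragment 1: offset=13 len=1
Fragment 2: offset=0 len=3
Gaps: 3-12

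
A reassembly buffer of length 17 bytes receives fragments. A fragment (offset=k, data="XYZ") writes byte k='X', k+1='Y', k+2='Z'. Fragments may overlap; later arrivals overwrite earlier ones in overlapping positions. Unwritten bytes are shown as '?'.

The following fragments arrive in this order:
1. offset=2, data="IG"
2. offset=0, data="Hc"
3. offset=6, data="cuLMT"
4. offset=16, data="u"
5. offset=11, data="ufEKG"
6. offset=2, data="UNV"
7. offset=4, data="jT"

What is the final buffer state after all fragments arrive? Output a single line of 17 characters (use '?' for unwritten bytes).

Answer: HcUNjTcuLMTufEKGu

Derivation:
Fragment 1: offset=2 data="IG" -> buffer=??IG?????????????
Fragment 2: offset=0 data="Hc" -> buffer=HcIG?????????????
Fragment 3: offset=6 data="cuLMT" -> buffer=HcIG??cuLMT??????
Fragment 4: offset=16 data="u" -> buffer=HcIG??cuLMT?????u
Fragment 5: offset=11 data="ufEKG" -> buffer=HcIG??cuLMTufEKGu
Fragment 6: offset=2 data="UNV" -> buffer=HcUNV?cuLMTufEKGu
Fragment 7: offset=4 data="jT" -> buffer=HcUNjTcuLMTufEKGu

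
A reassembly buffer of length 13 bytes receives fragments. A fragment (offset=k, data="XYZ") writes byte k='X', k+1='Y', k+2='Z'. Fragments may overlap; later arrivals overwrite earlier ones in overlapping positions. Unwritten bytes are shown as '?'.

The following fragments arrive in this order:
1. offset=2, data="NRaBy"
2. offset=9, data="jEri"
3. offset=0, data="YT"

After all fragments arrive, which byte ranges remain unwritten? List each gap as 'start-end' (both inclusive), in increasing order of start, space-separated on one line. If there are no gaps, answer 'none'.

Answer: 7-8

Derivation:
Fragment 1: offset=2 len=5
Fragment 2: offset=9 len=4
Fragment 3: offset=0 len=2
Gaps: 7-8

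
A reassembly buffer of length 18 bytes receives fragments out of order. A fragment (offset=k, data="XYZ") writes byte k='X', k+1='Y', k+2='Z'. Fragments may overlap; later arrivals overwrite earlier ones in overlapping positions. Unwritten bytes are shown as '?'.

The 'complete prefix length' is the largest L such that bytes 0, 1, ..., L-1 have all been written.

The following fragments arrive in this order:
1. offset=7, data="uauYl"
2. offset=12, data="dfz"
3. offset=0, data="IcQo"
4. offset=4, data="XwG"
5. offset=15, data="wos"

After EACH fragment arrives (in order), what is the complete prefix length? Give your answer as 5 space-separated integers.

Fragment 1: offset=7 data="uauYl" -> buffer=???????uauYl?????? -> prefix_len=0
Fragment 2: offset=12 data="dfz" -> buffer=???????uauYldfz??? -> prefix_len=0
Fragment 3: offset=0 data="IcQo" -> buffer=IcQo???uauYldfz??? -> prefix_len=4
Fragment 4: offset=4 data="XwG" -> buffer=IcQoXwGuauYldfz??? -> prefix_len=15
Fragment 5: offset=15 data="wos" -> buffer=IcQoXwGuauYldfzwos -> prefix_len=18

Answer: 0 0 4 15 18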